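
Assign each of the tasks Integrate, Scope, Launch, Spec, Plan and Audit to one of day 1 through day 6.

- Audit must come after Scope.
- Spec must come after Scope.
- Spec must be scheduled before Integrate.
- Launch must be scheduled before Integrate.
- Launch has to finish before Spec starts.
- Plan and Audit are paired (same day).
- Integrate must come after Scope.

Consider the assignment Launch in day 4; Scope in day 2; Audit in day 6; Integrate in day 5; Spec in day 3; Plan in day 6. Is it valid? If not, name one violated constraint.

Invalid. Launch has to finish before Spec starts.

Spec must be scheduled before Integrate — holds.
Plan and Audit are paired (same day) — holds.
Integrate must come after Scope — holds.
Audit must come after Scope — holds.
Launch must be scheduled before Integrate — holds.
Spec must come after Scope — holds.
Launch has to finish before Spec starts — violated.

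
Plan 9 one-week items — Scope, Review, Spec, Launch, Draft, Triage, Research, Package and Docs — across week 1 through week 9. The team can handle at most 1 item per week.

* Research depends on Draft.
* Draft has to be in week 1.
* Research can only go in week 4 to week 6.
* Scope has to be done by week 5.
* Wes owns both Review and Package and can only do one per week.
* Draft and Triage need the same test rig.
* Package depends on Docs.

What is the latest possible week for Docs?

Downstream work caps Docs at week 8.
Docs at week 8 is achievable: Draft -> week 1, Docs -> week 8, Spec -> week 5, Research -> week 4, Package -> week 9, Review -> week 3, Triage -> week 7, Scope -> week 2, Launch -> week 6.

week 8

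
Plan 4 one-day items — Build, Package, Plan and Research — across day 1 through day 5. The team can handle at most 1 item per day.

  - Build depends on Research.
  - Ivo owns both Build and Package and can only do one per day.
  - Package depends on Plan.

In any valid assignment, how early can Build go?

day 2

Precedence pushes Build to at least day 2.
Build at day 2 is achievable: Plan -> day 3, Build -> day 2, Research -> day 1, Package -> day 4.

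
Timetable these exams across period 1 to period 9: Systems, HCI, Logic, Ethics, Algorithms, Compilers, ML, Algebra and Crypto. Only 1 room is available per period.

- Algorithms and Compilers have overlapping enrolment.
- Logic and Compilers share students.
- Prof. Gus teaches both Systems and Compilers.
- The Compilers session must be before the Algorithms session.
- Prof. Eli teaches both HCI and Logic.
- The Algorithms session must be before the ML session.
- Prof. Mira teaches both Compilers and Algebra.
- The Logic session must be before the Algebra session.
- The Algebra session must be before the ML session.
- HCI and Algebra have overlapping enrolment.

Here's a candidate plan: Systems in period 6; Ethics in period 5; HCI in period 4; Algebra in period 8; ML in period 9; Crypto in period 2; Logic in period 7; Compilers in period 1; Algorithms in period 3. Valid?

Yes, all constraints hold

The Algorithms session must be before the ML session — holds.
The Compilers session must be before the Algorithms session — holds.
Prof. Eli teaches both HCI and Logic — holds.
Prof. Gus teaches both Systems and Compilers — holds.
Logic and Compilers share students — holds.
The Algebra session must be before the ML session — holds.
The Logic session must be before the Algebra session — holds.
HCI and Algebra have overlapping enrolment — holds.
Only 1 room is available per period — holds.
Prof. Mira teaches both Compilers and Algebra — holds.
Algorithms and Compilers have overlapping enrolment — holds.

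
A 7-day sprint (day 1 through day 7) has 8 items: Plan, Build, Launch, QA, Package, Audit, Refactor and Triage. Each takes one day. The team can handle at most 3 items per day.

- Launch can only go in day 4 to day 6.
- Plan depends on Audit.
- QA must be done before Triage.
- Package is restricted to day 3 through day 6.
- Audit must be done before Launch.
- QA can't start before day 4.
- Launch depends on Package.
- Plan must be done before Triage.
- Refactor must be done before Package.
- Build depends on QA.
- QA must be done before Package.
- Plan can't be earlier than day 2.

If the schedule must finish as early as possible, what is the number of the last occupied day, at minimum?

day 6

The precedence chain requires at least 3 distinct days.
With at most 3 per day and 8 work items, at least 3 days are needed.
Propagating the time windows through the other constraints, Launch can't land before day 6, so the schedule must run through at least day 6.
6 works (last occupied day: day 6): for example Refactor=day 1, QA=day 4, Triage=day 5, Audit=day 1, Package=day 5, Plan=day 2, Launch=day 6, Build=day 5.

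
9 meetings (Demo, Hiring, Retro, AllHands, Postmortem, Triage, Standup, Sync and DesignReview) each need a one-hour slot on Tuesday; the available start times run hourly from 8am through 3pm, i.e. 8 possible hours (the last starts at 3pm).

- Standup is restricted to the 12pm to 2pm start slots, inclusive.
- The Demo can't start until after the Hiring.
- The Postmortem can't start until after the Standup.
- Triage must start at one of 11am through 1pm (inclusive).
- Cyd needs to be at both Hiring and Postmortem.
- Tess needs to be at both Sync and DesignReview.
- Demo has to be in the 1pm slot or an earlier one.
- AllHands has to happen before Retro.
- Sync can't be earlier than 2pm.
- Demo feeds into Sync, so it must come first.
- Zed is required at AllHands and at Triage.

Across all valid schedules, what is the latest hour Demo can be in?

Precedence pushes Demo to at least 9am; Demo's own window allows nothing later than 1pm.
Demo at 1pm is achievable: Postmortem in 1pm; Retro in 9am; Triage in 11am; Hiring in 8am; Standup in 12pm; Sync in 2pm; Demo in 1pm; DesignReview in 8am; AllHands in 8am.

1pm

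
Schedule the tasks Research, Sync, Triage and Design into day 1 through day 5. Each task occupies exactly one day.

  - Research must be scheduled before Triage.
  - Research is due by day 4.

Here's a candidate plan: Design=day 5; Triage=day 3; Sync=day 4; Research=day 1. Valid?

Research must be scheduled before Triage — holds.
Research is due by day 4 — holds.

Yes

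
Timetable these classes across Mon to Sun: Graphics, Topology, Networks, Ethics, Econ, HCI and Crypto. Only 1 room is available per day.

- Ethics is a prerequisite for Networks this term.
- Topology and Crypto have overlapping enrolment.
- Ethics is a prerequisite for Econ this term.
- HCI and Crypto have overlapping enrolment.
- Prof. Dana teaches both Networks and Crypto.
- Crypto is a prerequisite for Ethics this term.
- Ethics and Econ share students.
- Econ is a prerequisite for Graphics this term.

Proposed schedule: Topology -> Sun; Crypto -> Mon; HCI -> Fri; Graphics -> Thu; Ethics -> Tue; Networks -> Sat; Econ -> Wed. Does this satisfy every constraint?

Prof. Dana teaches both Networks and Crypto — holds.
Econ is a prerequisite for Graphics this term — holds.
Topology and Crypto have overlapping enrolment — holds.
Crypto is a prerequisite for Ethics this term — holds.
HCI and Crypto have overlapping enrolment — holds.
Ethics and Econ share students — holds.
Ethics is a prerequisite for Networks this term — holds.
Only 1 room is available per day — holds.
Ethics is a prerequisite for Econ this term — holds.

Valid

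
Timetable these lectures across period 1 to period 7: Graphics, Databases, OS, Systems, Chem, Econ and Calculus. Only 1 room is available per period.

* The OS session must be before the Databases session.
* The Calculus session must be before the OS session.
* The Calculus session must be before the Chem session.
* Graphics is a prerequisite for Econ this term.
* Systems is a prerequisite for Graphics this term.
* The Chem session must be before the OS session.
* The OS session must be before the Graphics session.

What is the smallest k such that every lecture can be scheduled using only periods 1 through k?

7

The precedence chain requires at least 5 distinct periods.
With at most 1 per period and 7 lectures, at least 7 periods are needed.
7 works (last occupied period: period 7): for example Databases=period 6; Systems=period 4; OS=period 3; Econ=period 7; Calculus=period 1; Chem=period 2; Graphics=period 5.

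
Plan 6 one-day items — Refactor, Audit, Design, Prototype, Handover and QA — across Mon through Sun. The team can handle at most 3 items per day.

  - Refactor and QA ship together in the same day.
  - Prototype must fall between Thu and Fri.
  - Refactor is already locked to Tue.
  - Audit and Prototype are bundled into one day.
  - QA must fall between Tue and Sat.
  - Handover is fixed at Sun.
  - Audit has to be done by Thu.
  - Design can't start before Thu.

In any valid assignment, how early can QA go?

Tue

QA is available from Tue; QA's own window allows nothing later than Sat; QA must be in the same day as Refactor, which can't be after Tue, so QA is at most Tue.
QA at Tue is achievable: Refactor=Tue; Prototype=Thu; Design=Thu; QA=Tue; Audit=Thu; Handover=Sun.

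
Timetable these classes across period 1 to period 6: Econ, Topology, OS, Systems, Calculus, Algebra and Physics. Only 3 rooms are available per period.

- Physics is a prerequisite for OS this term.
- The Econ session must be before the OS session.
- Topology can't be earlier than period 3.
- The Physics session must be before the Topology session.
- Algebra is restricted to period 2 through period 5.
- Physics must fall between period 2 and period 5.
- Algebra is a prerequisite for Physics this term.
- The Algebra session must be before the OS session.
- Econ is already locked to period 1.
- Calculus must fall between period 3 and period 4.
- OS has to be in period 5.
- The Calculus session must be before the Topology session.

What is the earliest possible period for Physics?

period 3

Physics is available from period 2; precedence pushes Physics to at least period 3; Physics's own window allows nothing later than period 5; downstream work caps Physics at period 4.
Physics at period 3 is achievable: Algebra in period 2, Econ in period 1, OS in period 5, Physics in period 3, Systems in period 1, Calculus in period 3, Topology in period 4.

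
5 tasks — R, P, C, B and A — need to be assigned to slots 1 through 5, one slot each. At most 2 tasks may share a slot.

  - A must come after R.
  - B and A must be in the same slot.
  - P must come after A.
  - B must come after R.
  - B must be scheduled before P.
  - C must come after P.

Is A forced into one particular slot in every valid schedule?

No

A can be 2 (e.g. P=3; C=4; R=1; B=2; A=2) or 3 (e.g. P -> 4, B -> 3, C -> 5, R -> 1, A -> 3).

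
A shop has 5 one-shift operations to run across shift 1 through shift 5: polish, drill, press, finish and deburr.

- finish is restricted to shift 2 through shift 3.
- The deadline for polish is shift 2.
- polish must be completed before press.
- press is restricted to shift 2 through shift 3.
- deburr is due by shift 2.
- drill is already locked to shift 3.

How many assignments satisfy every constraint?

Splitting on polish: it can be shift 1 (8), shift 2 (4). Listing each branch's schedules as (drill, press, finish, deburr) by shift number:
polish=shift 1: (3,2,2,1) (3,2,2,2) (3,2,3,1) (3,2,3,2) (3,3,2,1) (3,3,2,2) (3,3,3,1) (3,3,3,2) — 8.
polish=shift 2: (3,3,2,1) (3,3,2,2) (3,3,3,1) (3,3,3,2) — 4.
Summing: 8 + 4 = 12.

12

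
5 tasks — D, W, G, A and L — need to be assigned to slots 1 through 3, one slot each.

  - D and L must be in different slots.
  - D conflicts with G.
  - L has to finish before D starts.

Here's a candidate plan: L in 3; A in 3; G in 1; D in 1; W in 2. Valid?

D conflicts with G — violated.
D and L must be in different slots — holds.
L has to finish before D starts — violated.

No — it violates: L has to finish before D starts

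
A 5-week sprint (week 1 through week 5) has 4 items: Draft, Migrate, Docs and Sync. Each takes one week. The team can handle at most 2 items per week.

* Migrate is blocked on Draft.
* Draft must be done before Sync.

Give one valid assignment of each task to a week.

Sync -> week 2, Draft -> week 1, Docs -> week 1, Migrate -> week 2

Checking: Draft(week 1) before Sync(week 2); Draft(week 1) before Migrate(week 2); max 2 per week (cap 2).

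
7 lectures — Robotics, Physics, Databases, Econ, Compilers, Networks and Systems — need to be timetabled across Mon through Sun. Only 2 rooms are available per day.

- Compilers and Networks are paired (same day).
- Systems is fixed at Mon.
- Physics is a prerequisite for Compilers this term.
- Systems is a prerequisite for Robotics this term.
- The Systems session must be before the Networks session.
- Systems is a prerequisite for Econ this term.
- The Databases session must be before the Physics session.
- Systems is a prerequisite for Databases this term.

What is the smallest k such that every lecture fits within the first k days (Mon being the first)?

The precedence chain requires at least 4 distinct days.
With at most 2 per day and 7 lectures, at least 4 days are needed.
4 works (last occupied day: Thu): for example Compilers=Thu; Physics=Wed; Systems=Mon; Networks=Thu; Robotics=Tue; Econ=Wed; Databases=Tue.

4 days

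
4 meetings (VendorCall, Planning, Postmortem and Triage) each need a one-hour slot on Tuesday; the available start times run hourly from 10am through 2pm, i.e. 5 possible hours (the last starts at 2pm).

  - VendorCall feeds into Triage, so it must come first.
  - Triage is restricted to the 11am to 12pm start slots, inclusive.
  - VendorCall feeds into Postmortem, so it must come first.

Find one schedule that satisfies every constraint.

Planning in 10am; Postmortem in 11am; VendorCall in 10am; Triage in 11am

Checking: VendorCall(10am) before Postmortem(11am); VendorCall(10am) before Triage(11am); Triage=11am in [11am,12pm].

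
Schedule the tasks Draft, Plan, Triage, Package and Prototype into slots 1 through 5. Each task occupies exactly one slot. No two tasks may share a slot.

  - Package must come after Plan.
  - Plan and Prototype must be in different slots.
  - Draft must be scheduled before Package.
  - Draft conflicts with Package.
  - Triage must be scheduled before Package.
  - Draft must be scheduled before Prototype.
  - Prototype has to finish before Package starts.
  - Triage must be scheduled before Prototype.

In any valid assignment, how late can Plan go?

Downstream work caps Plan at 4.
Plan at 4 is achievable: Draft in 1, Package in 5, Plan in 4, Triage in 2, Prototype in 3.

4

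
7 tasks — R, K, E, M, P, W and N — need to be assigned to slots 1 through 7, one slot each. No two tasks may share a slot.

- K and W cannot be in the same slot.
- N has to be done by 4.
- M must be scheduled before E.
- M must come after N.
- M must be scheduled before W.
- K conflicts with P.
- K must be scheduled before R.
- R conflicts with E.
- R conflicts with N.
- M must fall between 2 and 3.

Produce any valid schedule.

K -> 3, W -> 6, N -> 1, M -> 2, R -> 4, E -> 5, P -> 7

Checking: M(2) before W(6); K(3) before R(4); M(2) before E(5); N(1) before M(2); R(4) != E(5); K(3) != W(6); K(3) != P(7); R(4) != N(1); M=2 in [2,3]; N=1 in [1,4]; max 1 per slot (cap 1).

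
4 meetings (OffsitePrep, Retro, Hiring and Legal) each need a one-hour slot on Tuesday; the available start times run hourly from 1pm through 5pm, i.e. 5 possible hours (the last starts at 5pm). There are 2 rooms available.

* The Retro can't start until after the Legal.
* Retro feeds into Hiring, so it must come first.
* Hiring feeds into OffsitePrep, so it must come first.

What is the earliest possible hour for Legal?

Downstream work caps Legal at 2pm.
Legal at 1pm is achievable: OffsitePrep in 4pm; Retro in 2pm; Hiring in 3pm; Legal in 1pm.

1pm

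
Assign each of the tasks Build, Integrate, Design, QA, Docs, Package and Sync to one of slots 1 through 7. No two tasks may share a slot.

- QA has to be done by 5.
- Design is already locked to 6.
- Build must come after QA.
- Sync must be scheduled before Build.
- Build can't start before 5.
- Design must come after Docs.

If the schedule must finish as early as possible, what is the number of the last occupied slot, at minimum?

The precedence chain requires at least 2 distinct slots.
With at most 1 per slot and 7 tasks, at least 7 slots are needed.
Design can't be placed before 6, so the schedule must run through at least slot 6.
7 works (last occupied slot: 7): for example Build=5; Docs=2; QA=1; Sync=3; Package=7; Design=6; Integrate=4.

slot 7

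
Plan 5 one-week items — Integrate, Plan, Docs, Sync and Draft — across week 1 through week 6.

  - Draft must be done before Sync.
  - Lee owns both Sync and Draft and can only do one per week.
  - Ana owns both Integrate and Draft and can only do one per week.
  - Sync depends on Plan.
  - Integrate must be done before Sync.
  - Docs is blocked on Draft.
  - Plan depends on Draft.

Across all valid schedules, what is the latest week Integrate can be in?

week 5

Downstream work caps Integrate at week 5.
Integrate at week 5 is achievable: Draft in week 1; Plan in week 2; Docs in week 2; Sync in week 6; Integrate in week 5.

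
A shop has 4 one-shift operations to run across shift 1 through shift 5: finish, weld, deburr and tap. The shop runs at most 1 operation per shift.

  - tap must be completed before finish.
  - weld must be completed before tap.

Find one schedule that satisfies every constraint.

deburr in shift 4, tap in shift 2, weld in shift 1, finish in shift 3

Checking: tap(shift 2) before finish(shift 3); weld(shift 1) before tap(shift 2); max 1 per shift (cap 1).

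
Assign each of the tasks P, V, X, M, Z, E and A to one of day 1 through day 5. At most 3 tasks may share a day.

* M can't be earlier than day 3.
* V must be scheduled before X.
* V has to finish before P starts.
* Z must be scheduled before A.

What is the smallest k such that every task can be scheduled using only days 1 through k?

The precedence chain requires at least 2 distinct days.
With at most 3 per day and 7 tasks, at least 3 days are needed.
M can't be placed before day 3, so the schedule must run through at least day 3.
3 works (last occupied day: day 3): for example M -> day 3, A -> day 2, P -> day 2, Z -> day 1, E -> day 1, X -> day 2, V -> day 1.

3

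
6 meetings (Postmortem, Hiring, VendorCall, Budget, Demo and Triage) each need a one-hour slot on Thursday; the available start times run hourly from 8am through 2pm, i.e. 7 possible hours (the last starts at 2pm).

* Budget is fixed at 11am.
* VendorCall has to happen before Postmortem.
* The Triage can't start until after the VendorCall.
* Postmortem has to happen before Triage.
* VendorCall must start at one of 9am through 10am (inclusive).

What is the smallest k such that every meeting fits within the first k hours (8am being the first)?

4 hours

The precedence chain requires at least 3 distinct hours.
Budget can't be placed before 11am — that is hour 4 counting from 8am — so the schedule must run through at least 4 hours.
4 works (last occupied hour: 11am): for example Budget=11am, VendorCall=9am, Demo=8am, Postmortem=10am, Hiring=8am, Triage=11am.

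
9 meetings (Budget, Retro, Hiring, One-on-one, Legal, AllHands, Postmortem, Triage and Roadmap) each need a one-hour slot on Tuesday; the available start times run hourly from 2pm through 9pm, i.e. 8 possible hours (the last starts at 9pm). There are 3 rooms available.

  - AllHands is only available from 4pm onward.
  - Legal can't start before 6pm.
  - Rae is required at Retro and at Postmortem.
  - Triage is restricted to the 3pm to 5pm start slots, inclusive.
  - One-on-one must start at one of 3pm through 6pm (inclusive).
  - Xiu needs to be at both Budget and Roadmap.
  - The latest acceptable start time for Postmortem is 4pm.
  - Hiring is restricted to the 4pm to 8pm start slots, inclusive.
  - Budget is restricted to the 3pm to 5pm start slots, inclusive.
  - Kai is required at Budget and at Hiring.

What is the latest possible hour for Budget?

5pm

Budget is available from 3pm; Budget's own window allows nothing later than 5pm.
Budget at 5pm is achievable: AllHands=4pm, Legal=6pm, One-on-one=3pm, Triage=3pm, Budget=5pm, Hiring=4pm, Roadmap=2pm, Postmortem=2pm, Retro=3pm.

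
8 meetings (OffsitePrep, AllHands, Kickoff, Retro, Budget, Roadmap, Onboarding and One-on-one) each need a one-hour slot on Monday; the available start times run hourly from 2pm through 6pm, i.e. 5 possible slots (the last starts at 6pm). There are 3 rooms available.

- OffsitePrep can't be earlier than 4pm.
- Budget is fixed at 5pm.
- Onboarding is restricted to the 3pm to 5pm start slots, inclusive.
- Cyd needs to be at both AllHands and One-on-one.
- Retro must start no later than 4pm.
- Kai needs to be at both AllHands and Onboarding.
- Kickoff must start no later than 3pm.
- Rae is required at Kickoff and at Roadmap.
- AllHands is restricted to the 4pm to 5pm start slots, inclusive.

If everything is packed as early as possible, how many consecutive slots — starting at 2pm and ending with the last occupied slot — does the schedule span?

4

With at most 3 per slot and 8 meetings, at least 3 slots are needed.
Budget can't be placed before 5pm — that is slot 4 counting from 2pm — so the schedule must run through at least 4 slots.
4 works (last occupied slot: 5pm): for example Onboarding in 3pm; AllHands in 4pm; One-on-one in 2pm; OffsitePrep in 4pm; Roadmap in 3pm; Budget in 5pm; Retro in 2pm; Kickoff in 2pm.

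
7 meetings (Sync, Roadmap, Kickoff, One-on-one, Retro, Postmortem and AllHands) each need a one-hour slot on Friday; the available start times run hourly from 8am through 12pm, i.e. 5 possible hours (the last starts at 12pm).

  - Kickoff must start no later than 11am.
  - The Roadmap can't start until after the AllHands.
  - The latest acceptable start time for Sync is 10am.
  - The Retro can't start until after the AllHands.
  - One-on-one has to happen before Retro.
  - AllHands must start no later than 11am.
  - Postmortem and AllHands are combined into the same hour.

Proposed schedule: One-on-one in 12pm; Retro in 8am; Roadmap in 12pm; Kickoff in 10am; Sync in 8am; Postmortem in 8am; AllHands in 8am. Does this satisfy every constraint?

No — it violates: One-on-one has to happen before Retro

Kickoff must start no later than 11am — holds.
The latest acceptable start time for Sync is 10am — holds.
Postmortem and AllHands are combined into the same hour — holds.
The Retro can't start until after the AllHands — violated.
The Roadmap can't start until after the AllHands — holds.
One-on-one has to happen before Retro — violated.
AllHands must start no later than 11am — holds.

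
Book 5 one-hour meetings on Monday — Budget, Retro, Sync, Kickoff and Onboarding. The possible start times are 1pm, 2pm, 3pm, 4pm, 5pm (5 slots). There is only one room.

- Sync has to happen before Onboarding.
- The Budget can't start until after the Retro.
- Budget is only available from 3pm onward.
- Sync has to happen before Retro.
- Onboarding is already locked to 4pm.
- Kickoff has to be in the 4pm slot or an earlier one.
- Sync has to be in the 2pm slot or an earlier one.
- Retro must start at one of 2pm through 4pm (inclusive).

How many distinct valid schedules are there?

Enumerating: Onboarding=4pm; Sync=1pm; Retro=2pm; Kickoff=3pm; Budget=5pm | Budget in 5pm, Retro in 3pm, Onboarding in 4pm, Kickoff in 2pm, Sync in 1pm | Retro in 3pm, Sync in 2pm, Kickoff in 1pm, Onboarding in 4pm, Budget in 5pm.

3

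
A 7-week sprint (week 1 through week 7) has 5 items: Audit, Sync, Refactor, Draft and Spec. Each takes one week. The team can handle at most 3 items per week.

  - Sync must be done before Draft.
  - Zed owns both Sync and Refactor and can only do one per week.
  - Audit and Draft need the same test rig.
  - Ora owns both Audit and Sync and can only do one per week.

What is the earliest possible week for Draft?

week 2

Precedence pushes Draft to at least week 2.
Draft at week 2 is achievable: Refactor -> week 2; Draft -> week 2; Audit -> week 3; Sync -> week 1; Spec -> week 1.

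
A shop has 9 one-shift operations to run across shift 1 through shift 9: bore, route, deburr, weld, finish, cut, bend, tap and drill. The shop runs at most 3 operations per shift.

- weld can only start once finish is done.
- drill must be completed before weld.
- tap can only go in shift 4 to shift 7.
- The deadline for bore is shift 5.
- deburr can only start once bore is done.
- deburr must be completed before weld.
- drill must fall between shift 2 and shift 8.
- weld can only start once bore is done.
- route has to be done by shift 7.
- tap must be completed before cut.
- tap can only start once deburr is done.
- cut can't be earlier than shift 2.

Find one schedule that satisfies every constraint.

deburr in shift 2; cut in shift 5; tap in shift 4; finish in shift 1; route in shift 1; bore in shift 1; weld in shift 3; drill in shift 2; bend in shift 2

Checking: finish(shift 1) before weld(shift 3); bore(shift 1) before weld(shift 3); deburr(shift 2) before tap(shift 4); deburr(shift 2) before weld(shift 3); tap(shift 4) before cut(shift 5); drill(shift 2) before weld(shift 3); bore(shift 1) before deburr(shift 2); bore=shift 1 in [shift 1,shift 5]; route=shift 1 in [shift 1,shift 7]; cut=shift 5 in [shift 2,shift 9]; tap=shift 4 in [shift 4,shift 7]; drill=shift 2 in [shift 2,shift 8]; max 3 per shift (cap 3).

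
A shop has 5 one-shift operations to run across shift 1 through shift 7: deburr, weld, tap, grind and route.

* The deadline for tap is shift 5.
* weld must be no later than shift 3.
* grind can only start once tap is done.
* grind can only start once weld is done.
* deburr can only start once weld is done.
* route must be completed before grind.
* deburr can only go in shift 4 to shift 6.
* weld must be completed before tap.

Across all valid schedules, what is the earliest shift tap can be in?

Precedence pushes tap to at least shift 2; tap's own window allows nothing later than shift 5.
tap at shift 2 is achievable: tap in shift 2; grind in shift 3; route in shift 1; deburr in shift 4; weld in shift 1.

shift 2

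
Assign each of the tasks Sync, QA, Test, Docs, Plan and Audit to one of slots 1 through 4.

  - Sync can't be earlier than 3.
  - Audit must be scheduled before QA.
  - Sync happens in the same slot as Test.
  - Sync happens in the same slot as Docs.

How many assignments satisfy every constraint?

48

Splitting on Sync: it can be 3 (24), 4 (24). Listing each branch's schedules as (QA, Test, Docs, Plan, Audit):
Sync=3: (2,3,3,1,1) (2,3,3,2,1) (2,3,3,3,1) (2,3,3,4,1) (3,3,3,1,1) (3,3,3,1,2) (3,3,3,2,1) (3,3,3,2,2) (3,3,3,3,1) (3,3,3,3,2) (3,3,3,4,1) (3,3,3,4,2) (4,3,3,1,1) (4,3,3,1,2) (4,3,3,1,3) (4,3,3,2,1) (4,3,3,2,2) (4,3,3,2,3) (4,3,3,3,1) (4,3,3,3,2) (4,3,3,3,3) (4,3,3,4,1) (4,3,3,4,2) (4,3,3,4,3) — 24.
Sync=4: (2,4,4,1,1) (2,4,4,2,1) (2,4,4,3,1) (2,4,4,4,1) (3,4,4,1,1) (3,4,4,1,2) (3,4,4,2,1) (3,4,4,2,2) (3,4,4,3,1) (3,4,4,3,2) (3,4,4,4,1) (3,4,4,4,2) (4,4,4,1,1) (4,4,4,1,2) (4,4,4,1,3) (4,4,4,2,1) (4,4,4,2,2) (4,4,4,2,3) (4,4,4,3,1) (4,4,4,3,2) (4,4,4,3,3) (4,4,4,4,1) (4,4,4,4,2) (4,4,4,4,3) — 24.
Summing: 24 + 24 = 48.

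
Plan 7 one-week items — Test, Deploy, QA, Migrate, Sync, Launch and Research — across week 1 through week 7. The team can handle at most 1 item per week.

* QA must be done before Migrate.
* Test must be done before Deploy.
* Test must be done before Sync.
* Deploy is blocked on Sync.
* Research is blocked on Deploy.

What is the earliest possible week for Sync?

Precedence pushes Sync to at least week 2; downstream work caps Sync at week 5.
Sync at week 2 is achievable: Sync=week 2, Deploy=week 3, Test=week 1, QA=week 4, Research=week 6, Launch=week 7, Migrate=week 5.

week 2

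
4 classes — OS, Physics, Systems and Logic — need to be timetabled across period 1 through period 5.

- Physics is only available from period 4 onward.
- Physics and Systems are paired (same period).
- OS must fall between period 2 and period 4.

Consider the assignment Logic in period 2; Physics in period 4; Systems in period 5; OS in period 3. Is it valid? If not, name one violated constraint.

No. Physics and Systems are paired (same period) is not satisfied.

OS must fall between period 2 and period 4 — holds.
Physics is only available from period 4 onward — holds.
Physics and Systems are paired (same period) — violated.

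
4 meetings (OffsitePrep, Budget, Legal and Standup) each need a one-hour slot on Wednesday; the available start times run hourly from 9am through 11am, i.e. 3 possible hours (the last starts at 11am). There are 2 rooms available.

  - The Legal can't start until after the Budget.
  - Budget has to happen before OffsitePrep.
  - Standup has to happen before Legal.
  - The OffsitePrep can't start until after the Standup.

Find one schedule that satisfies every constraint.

OffsitePrep in 10am; Standup in 9am; Legal in 10am; Budget in 9am

Checking: Budget(9am) before OffsitePrep(10am); Budget(9am) before Legal(10am); Standup(9am) before OffsitePrep(10am); Standup(9am) before Legal(10am); max 2 per hour (cap 2).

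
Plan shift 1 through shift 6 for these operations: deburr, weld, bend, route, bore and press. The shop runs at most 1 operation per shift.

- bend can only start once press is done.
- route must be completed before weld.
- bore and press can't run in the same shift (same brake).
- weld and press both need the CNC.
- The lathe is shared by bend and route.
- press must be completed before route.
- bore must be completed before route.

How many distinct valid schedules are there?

42

Splitting on weld: it can be shift 4 (4), shift 5 (13), shift 6 (25). Listing each branch's schedules as (deburr, bend, route, bore, press) by shift number:
weld=shift 4: (5,6,3,1,2) (5,6,3,2,1) (6,5,3,1,2) (6,5,3,2,1) — 4.
weld=shift 5: (1,6,4,2,3) (1,6,4,3,2) (2,6,4,1,3) (2,6,4,3,1) (3,6,4,1,2) (3,6,4,2,1) (4,6,3,1,2) (4,6,3,2,1) (6,2,4,3,1) (6,3,4,1,2) (6,3,4,2,1) (6,4,3,1,2) (6,4,3,2,1) — 13.
weld=shift 6: (1,3,5,4,2) (1,4,5,2,3) (1,4,5,3,2) (1,5,4,2,3) (1,5,4,3,2) (2,3,5,4,1) (2,4,5,1,3) (2,4,5,3,1) (2,5,4,1,3) (2,5,4,3,1) (3,2,5,4,1) (3,4,5,1,2) (3,4,5,2,1) (3,5,4,1,2) (3,5,4,2,1) (4,2,5,3,1) (4,3,5,1,2) (4,3,5,2,1) (4,5,3,1,2) (4,5,3,2,1) (5,2,4,3,1) (5,3,4,1,2) (5,3,4,2,1) (5,4,3,1,2) (5,4,3,2,1) — 25.
Summing: 4 + 13 + 25 = 42.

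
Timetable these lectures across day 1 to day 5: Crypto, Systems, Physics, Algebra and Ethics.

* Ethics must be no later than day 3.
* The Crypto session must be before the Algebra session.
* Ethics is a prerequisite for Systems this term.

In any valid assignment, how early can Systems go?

Precedence pushes Systems to at least day 2.
Systems at day 2 is achievable: Crypto -> day 1; Systems -> day 2; Algebra -> day 2; Physics -> day 1; Ethics -> day 1.

day 2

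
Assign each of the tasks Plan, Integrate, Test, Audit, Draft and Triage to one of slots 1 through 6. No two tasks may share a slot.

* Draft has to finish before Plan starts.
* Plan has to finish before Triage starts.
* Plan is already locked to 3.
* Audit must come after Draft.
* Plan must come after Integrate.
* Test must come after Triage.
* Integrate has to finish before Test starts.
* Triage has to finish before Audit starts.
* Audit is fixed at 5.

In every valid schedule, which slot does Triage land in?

Plan is fixed at 3 and must come before Triage, so Triage is at least 4.
Audit is fixed at 5 and must come after Triage, so Triage is at most 4.
So Triage must be 4.

4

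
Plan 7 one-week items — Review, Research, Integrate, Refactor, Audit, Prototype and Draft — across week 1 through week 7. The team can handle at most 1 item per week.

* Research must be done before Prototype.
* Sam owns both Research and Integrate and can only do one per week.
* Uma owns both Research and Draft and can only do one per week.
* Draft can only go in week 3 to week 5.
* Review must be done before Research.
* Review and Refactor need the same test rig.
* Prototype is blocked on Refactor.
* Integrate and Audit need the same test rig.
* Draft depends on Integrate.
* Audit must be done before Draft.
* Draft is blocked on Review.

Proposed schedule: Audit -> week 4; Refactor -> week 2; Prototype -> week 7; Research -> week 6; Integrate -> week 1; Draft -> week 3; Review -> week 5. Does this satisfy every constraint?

Draft can only go in week 3 to week 5 — holds.
Sam owns both Research and Integrate and can only do one per week — holds.
The team can handle at most 1 item per week — holds.
Review and Refactor need the same test rig — holds.
Review must be done before Research — holds.
Prototype is blocked on Refactor — holds.
Integrate and Audit need the same test rig — holds.
Audit must be done before Draft — violated.
Uma owns both Research and Draft and can only do one per week — holds.
Research must be done before Prototype — holds.
Draft is blocked on Review — violated.
Draft depends on Integrate — holds.

No. Draft is blocked on Review is not satisfied.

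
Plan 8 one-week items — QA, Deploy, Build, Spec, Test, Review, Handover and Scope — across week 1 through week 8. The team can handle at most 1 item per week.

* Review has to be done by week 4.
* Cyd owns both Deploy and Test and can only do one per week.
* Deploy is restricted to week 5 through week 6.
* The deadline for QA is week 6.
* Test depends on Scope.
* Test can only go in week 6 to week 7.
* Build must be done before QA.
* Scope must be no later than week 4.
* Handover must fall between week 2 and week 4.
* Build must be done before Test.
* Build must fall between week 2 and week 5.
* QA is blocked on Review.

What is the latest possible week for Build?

Build is available from week 2; Build's own window allows nothing later than week 5.
Build at week 4 is achievable: Spec in week 8, Deploy in week 5, Review in week 1, Build in week 4, Handover in week 2, Scope in week 3, Test in week 7, QA in week 6.
Nothing later works — the conflict and capacity constraints rule out every week after week 4.

week 4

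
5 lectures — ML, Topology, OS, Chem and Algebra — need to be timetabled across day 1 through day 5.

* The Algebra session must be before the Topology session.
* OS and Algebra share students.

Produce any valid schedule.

Topology -> day 2, ML -> day 1, OS -> day 2, Algebra -> day 1, Chem -> day 1

Checking: Algebra(day 1) before Topology(day 2); OS(day 2) != Algebra(day 1).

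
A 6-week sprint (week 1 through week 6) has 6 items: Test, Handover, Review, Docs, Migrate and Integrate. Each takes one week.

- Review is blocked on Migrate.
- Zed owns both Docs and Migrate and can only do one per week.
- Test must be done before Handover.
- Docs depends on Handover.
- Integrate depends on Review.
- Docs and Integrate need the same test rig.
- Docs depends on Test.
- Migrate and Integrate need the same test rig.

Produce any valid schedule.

Review -> week 2, Integrate -> week 4, Docs -> week 3, Migrate -> week 1, Handover -> week 2, Test -> week 1

Checking: Migrate(week 1) before Review(week 2); Test(week 1) before Handover(week 2); Review(week 2) before Integrate(week 4); Test(week 1) before Docs(week 3); Handover(week 2) before Docs(week 3); Docs(week 3) != Migrate(week 1); Docs(week 3) != Integrate(week 4); Migrate(week 1) != Integrate(week 4).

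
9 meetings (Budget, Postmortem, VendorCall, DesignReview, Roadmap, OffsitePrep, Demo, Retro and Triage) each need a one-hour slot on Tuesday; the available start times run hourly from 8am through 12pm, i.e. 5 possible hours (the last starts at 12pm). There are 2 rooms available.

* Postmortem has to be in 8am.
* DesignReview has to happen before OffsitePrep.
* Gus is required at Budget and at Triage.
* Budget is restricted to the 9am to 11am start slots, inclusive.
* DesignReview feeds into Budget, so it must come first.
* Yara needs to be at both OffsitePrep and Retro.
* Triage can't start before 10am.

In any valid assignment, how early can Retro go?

8am

Retro at 8am is achievable: Demo in 12pm, Postmortem in 8am, VendorCall in 9am, DesignReview in 9am, OffsitePrep in 10am, Retro in 8am, Triage in 11am, Budget in 10am, Roadmap in 11am.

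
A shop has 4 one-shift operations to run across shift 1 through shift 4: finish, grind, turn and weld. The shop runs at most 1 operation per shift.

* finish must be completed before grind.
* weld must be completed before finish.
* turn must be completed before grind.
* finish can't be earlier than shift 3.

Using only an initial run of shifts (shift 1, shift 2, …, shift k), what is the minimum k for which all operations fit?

The precedence chain requires at least 3 distinct shifts.
With at most 1 per shift and 4 operations, at least 4 shifts are needed.
Propagating the time windows through the other constraints, grind can't land before shift 4, so the schedule must run through at least shift 4.
4 works (last occupied shift: shift 4): for example grind=shift 4, turn=shift 1, finish=shift 3, weld=shift 2.

4 shifts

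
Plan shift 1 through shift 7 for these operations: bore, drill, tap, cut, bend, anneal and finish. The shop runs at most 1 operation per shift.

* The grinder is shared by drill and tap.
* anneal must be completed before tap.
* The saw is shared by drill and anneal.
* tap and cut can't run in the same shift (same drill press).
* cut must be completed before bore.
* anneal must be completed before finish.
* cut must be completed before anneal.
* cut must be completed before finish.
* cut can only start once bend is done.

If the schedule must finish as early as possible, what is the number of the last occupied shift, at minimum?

shift 7

The precedence chain requires at least 4 distinct shifts.
With at most 1 per shift and 7 operations, at least 7 shifts are needed.
7 works (last occupied shift: shift 7): for example anneal -> shift 3, drill -> shift 7, bore -> shift 5, bend -> shift 1, cut -> shift 2, finish -> shift 4, tap -> shift 6.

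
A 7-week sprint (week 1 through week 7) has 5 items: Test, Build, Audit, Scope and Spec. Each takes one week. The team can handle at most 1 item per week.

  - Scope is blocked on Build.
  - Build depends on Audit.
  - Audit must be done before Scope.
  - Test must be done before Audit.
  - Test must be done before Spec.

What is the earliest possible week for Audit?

Precedence pushes Audit to at least week 2; downstream work caps Audit at week 5.
Audit at week 2 is achievable: Scope -> week 4, Test -> week 1, Build -> week 3, Spec -> week 5, Audit -> week 2.

week 2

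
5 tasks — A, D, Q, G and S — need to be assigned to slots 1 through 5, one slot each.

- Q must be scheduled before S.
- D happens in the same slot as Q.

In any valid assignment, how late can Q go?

4

Downstream work caps Q at 4.
Q at 4 is achievable: Q in 4; G in 1; S in 5; A in 1; D in 4.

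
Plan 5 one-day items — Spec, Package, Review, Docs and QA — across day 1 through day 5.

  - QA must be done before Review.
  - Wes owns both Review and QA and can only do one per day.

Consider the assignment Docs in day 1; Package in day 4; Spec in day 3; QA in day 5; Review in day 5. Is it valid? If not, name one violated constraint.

Wes owns both Review and QA and can only do one per day — violated.
QA must be done before Review — violated.

Invalid. Wes owns both Review and QA and can only do one per day.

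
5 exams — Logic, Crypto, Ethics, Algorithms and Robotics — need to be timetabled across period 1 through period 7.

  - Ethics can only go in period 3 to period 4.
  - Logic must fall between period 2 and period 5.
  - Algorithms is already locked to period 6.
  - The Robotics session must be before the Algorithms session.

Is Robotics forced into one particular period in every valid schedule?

No

Robotics can be period 1 (e.g. Logic in period 2; Robotics in period 1; Ethics in period 3; Algorithms in period 6; Crypto in period 1) or period 2 (e.g. Logic in period 2; Robotics in period 2; Ethics in period 3; Crypto in period 1; Algorithms in period 6).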